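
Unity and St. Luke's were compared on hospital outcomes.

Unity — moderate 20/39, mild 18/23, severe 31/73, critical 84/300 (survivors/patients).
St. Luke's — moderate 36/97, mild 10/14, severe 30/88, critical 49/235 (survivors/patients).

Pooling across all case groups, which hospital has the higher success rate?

Unity

Moderate: Unity 20/39 = 51.3%, St. Luke's 36/97 = 37.1% → Unity
Mild: Unity 18/23 = 78.3%, St. Luke's 10/14 = 71.4% → Unity
Severe: Unity 31/73 = 42.5%, St. Luke's 30/88 = 34.1% → Unity
Critical: Unity 84/300 = 28.0%, St. Luke's 49/235 = 20.9% → Unity
Overall: Unity 153/435 = 35.2%, St. Luke's 125/434 = 28.8% → Unity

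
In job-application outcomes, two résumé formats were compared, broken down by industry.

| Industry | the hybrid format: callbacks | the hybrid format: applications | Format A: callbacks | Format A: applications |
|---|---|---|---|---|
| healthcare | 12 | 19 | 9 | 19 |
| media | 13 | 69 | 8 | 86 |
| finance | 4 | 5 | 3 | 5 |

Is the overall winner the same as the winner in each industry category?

Yes

Healthcare: the hybrid format 12/19 = 63.2%, Format A 9/19 = 47.4% → the hybrid format
Media: the hybrid format 13/69 = 18.8%, Format A 8/86 = 9.3% → the hybrid format
Finance: the hybrid format 4/5 = 80.0%, Format A 3/5 = 60.0% → the hybrid format
Overall: the hybrid format 29/93 = 31.2%, Format A 20/110 = 18.2% → the hybrid format
The hybrid format wins overall and in every industry group — no reversal.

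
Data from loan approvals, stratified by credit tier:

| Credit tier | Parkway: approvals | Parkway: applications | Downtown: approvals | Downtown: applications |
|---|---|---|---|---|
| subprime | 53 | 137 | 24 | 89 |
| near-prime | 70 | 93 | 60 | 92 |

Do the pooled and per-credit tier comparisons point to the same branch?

Subprime: Parkway 53/137 = 38.7%, Downtown 24/89 = 27.0% → Parkway
Near-prime: Parkway 70/93 = 75.3%, Downtown 60/92 = 65.2% → Parkway
Overall: Parkway 123/230 = 53.5%, Downtown 84/181 = 46.4% → Parkway
Parkway wins overall and in every credit group — no reversal.

Yes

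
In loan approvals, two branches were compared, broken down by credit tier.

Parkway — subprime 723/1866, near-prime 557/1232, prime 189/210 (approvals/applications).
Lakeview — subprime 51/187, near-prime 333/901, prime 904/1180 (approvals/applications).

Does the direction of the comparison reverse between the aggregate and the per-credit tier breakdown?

Yes

Subprime: Parkway 723/1866 = 38.7%, Lakeview 51/187 = 27.3% → Parkway
Near-prime: Parkway 557/1232 = 45.2%, Lakeview 333/901 = 37.0% → Parkway
Prime: Parkway 189/210 = 90.0%, Lakeview 904/1180 = 76.6% → Parkway
Overall: Parkway 1469/3308 = 44.4%, Lakeview 1288/2268 = 56.8% → Lakeview
Parkway wins each credit group but Lakeview wins overall — the comparison reverses. Parkway's applications skew toward subprime, which has a lower base rate.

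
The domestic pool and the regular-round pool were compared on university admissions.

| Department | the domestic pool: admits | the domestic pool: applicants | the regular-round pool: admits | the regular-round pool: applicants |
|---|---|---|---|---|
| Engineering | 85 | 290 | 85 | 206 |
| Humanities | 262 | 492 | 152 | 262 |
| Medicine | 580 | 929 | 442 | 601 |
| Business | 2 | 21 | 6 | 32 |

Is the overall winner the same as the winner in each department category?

Yes

Engineering: the domestic pool 85/290 = 29.3%, the regular-round pool 85/206 = 41.3% → the regular-round pool
Humanities: the domestic pool 262/492 = 53.3%, the regular-round pool 152/262 = 58.0% → the regular-round pool
Medicine: the domestic pool 580/929 = 62.4%, the regular-round pool 442/601 = 73.5% → the regular-round pool
Business: the domestic pool 2/21 = 9.5%, the regular-round pool 6/32 = 18.8% → the regular-round pool
Overall: the domestic pool 929/1732 = 53.6%, the regular-round pool 685/1101 = 62.2% → the regular-round pool
The regular-round pool wins overall and in every department group — no reversal.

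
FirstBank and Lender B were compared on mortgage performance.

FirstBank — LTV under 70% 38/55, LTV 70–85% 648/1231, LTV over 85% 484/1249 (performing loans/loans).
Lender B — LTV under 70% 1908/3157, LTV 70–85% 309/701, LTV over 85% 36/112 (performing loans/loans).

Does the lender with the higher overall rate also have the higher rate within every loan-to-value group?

No

LTV under 70%: FirstBank 38/55 = 69.1%, Lender B 1908/3157 = 60.4% → FirstBank
LTV 70–85%: FirstBank 648/1231 = 52.6%, Lender B 309/701 = 44.1% → FirstBank
LTV over 85%: FirstBank 484/1249 = 38.8%, Lender B 36/112 = 32.1% → FirstBank
Overall: FirstBank 1170/2535 = 46.2%, Lender B 2253/3970 = 56.8% → Lender B
FirstBank wins each loan-to-value group but Lender B wins overall — the comparison reverses. FirstBank's loans skew toward LTV over 85%, which has a lower base rate.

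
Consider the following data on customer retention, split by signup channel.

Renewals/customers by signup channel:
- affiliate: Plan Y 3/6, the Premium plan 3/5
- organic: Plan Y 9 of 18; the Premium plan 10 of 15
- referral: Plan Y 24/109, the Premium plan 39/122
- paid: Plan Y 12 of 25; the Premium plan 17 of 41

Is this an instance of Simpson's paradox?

No

Affiliate: Plan Y 3/6 = 50.0%, the Premium plan 3/5 = 60.0% → the Premium plan
Organic: Plan Y 9/18 = 50.0%, the Premium plan 10/15 = 66.7% → the Premium plan
Referral: Plan Y 24/109 = 22.0%, the Premium plan 39/122 = 32.0% → the Premium plan
Paid: Plan Y 12/25 = 48.0%, the Premium plan 17/41 = 41.5% → Plan Y
Overall: Plan Y 48/158 = 30.4%, the Premium plan 69/183 = 37.7% → the Premium plan
Neither sweeps: Plan Y wins 1 of 4 groups, the Premium plan wins 3. The Premium plan wins overall but not every group — no Simpson reversal.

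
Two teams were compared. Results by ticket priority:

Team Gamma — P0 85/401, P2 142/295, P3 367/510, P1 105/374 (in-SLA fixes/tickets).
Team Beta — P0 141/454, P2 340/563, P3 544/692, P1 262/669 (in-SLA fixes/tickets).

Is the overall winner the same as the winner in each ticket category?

P0: Team Gamma 85/401 = 21.2%, Team Beta 141/454 = 31.1% → Team Beta
P2: Team Gamma 142/295 = 48.1%, Team Beta 340/563 = 60.4% → Team Beta
P3: Team Gamma 367/510 = 72.0%, Team Beta 544/692 = 78.6% → Team Beta
P1: Team Gamma 105/374 = 28.1%, Team Beta 262/669 = 39.2% → Team Beta
Overall: Team Gamma 699/1580 = 44.2%, Team Beta 1287/2378 = 54.1% → Team Beta
Team Beta wins overall and in every ticket group — no reversal.

Yes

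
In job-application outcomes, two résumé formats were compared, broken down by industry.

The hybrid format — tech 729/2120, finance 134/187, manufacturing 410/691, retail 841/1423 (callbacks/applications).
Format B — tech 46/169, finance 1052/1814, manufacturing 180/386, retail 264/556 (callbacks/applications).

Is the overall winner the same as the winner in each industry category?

Tech: the hybrid format 729/2120 = 34.4%, Format B 46/169 = 27.2% → the hybrid format
Finance: the hybrid format 134/187 = 71.7%, Format B 1052/1814 = 58.0% → the hybrid format
Manufacturing: the hybrid format 410/691 = 59.3%, Format B 180/386 = 46.6% → the hybrid format
Retail: the hybrid format 841/1423 = 59.1%, Format B 264/556 = 47.5% → the hybrid format
Overall: the hybrid format 2114/4421 = 47.8%, Format B 1542/2925 = 52.7% → Format B
The hybrid format wins each industry group but Format B wins overall — the comparison reverses. The hybrid format's applications skew toward tech, which has a lower base rate.

No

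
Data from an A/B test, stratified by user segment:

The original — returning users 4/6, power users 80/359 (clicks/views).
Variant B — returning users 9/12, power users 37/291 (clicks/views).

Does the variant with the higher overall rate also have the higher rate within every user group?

Returning users: the original 4/6 = 66.7%, Variant B 9/12 = 75.0% → Variant B
Power users: the original 80/359 = 22.3%, Variant B 37/291 = 12.7% → the original
Overall: the original 84/365 = 23.0%, Variant B 46/303 = 15.2% → the original
Neither sweeps: the original wins 1 of 2 groups, Variant B wins 1. The original wins overall but not every group — no Simpson reversal.

No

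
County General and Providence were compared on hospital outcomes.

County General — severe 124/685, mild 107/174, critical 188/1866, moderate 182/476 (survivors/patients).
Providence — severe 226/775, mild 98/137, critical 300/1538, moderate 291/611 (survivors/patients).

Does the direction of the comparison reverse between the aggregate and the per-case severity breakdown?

Severe: County General 124/685 = 18.1%, Providence 226/775 = 29.2% → Providence
Mild: County General 107/174 = 61.5%, Providence 98/137 = 71.5% → Providence
Critical: County General 188/1866 = 10.1%, Providence 300/1538 = 19.5% → Providence
Moderate: County General 182/476 = 38.2%, Providence 291/611 = 47.6% → Providence
Overall: County General 601/3201 = 18.8%, Providence 915/3061 = 29.9% → Providence
Providence wins overall and in every case group — no reversal.

No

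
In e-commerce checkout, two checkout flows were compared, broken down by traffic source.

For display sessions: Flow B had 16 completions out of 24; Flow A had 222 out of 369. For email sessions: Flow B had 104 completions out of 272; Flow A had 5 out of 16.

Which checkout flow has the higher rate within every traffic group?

Flow B

Display: Flow B 16/24 = 66.7%, Flow A 222/369 = 60.2% → Flow B
Email: Flow B 104/272 = 38.2%, Flow A 5/16 = 31.2% → Flow B
Flow B has the higher rate in both groups.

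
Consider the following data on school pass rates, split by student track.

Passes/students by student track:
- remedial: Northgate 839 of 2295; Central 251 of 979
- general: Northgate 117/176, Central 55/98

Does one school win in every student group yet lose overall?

Remedial: Northgate 839/2295 = 36.6%, Central 251/979 = 25.6% → Northgate
General: Northgate 117/176 = 66.5%, Central 55/98 = 56.1% → Northgate
Overall: Northgate 956/2471 = 38.7%, Central 306/1077 = 28.4% → Northgate
Northgate wins overall and in every student group — no reversal.

No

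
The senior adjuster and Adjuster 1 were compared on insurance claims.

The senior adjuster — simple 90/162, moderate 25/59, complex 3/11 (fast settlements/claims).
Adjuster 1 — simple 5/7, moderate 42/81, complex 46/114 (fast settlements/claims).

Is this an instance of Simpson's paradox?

Yes

Simple: the senior adjuster 90/162 = 55.6%, Adjuster 1 5/7 = 71.4% → Adjuster 1
Moderate: the senior adjuster 25/59 = 42.4%, Adjuster 1 42/81 = 51.9% → Adjuster 1
Complex: the senior adjuster 3/11 = 27.3%, Adjuster 1 46/114 = 40.4% → Adjuster 1
Overall: the senior adjuster 118/232 = 50.9%, Adjuster 1 93/202 = 46.0% → the senior adjuster
Adjuster 1 wins each claim group but the senior adjuster wins overall — the comparison reverses. Adjuster 1's claims skew toward complex, which has a lower base rate.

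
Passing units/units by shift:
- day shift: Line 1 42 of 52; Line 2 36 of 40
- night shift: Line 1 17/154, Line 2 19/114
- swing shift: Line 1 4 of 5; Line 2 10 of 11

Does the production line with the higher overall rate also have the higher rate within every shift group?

Yes

Day shift: Line 1 42/52 = 80.8%, Line 2 36/40 = 90.0% → Line 2
Night shift: Line 1 17/154 = 11.0%, Line 2 19/114 = 16.7% → Line 2
Swing shift: Line 1 4/5 = 80.0%, Line 2 10/11 = 90.9% → Line 2
Overall: Line 1 63/211 = 29.9%, Line 2 65/165 = 39.4% → Line 2
Line 2 wins overall and in every shift group — no reversal.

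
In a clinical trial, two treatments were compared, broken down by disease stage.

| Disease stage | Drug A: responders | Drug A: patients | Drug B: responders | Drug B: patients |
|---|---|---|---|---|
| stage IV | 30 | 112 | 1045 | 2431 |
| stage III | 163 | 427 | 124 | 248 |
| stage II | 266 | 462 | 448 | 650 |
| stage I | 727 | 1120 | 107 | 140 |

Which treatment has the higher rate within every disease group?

Stage IV: Drug A 30/112 = 26.8%, Drug B 1045/2431 = 43.0% → Drug B
Stage III: Drug A 163/427 = 38.2%, Drug B 124/248 = 50.0% → Drug B
Stage II: Drug A 266/462 = 57.6%, Drug B 448/650 = 68.9% → Drug B
Stage I: Drug A 727/1120 = 64.9%, Drug B 107/140 = 76.4% → Drug B
Drug B has the higher rate in all 4 groups.

Drug B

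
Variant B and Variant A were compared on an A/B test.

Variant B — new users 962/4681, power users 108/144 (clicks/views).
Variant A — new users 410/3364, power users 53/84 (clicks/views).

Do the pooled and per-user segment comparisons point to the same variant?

Yes

New users: Variant B 962/4681 = 20.6%, Variant A 410/3364 = 12.2% → Variant B
Power users: Variant B 108/144 = 75.0%, Variant A 53/84 = 63.1% → Variant B
Overall: Variant B 1070/4825 = 22.2%, Variant A 463/3448 = 13.4% → Variant B
Variant B wins overall and in every user group — no reversal.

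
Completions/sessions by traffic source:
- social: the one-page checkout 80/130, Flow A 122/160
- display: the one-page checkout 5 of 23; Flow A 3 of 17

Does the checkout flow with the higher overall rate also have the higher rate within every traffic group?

No

Social: the one-page checkout 80/130 = 61.5%, Flow A 122/160 = 76.2% → Flow A
Display: the one-page checkout 5/23 = 21.7%, Flow A 3/17 = 17.6% → the one-page checkout
Overall: the one-page checkout 85/153 = 55.6%, Flow A 125/177 = 70.6% → Flow A
Neither sweeps: the one-page checkout wins 1 of 2 groups, Flow A wins 1. Flow A wins overall but not every group — no Simpson reversal.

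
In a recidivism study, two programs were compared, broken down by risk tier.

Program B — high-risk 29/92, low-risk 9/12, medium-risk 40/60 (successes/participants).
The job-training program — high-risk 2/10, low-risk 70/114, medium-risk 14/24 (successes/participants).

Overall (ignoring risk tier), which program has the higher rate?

the job-training program

High-risk: Program B 29/92 = 31.5%, the job-training program 2/10 = 20.0% → Program B
Low-risk: Program B 9/12 = 75.0%, the job-training program 70/114 = 61.4% → Program B
Medium-risk: Program B 40/60 = 66.7%, the job-training program 14/24 = 58.3% → Program B
Overall: Program B 78/164 = 47.6%, the job-training program 86/148 = 58.1% → the job-training program
(Program B wins every risk group but the job-training program wins overall — Program B's participants skew toward the low-rate high-risk group.)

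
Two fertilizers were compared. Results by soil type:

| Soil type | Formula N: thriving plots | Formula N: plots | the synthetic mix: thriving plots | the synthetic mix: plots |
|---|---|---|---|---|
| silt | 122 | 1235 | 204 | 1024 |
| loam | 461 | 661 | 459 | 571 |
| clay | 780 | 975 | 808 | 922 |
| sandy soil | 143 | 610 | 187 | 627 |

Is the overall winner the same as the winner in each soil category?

Silt: Formula N 122/1235 = 9.9%, the synthetic mix 204/1024 = 19.9% → the synthetic mix
Loam: Formula N 461/661 = 69.7%, the synthetic mix 459/571 = 80.4% → the synthetic mix
Clay: Formula N 780/975 = 80.0%, the synthetic mix 808/922 = 87.6% → the synthetic mix
Sandy soil: Formula N 143/610 = 23.4%, the synthetic mix 187/627 = 29.8% → the synthetic mix
Overall: Formula N 1506/3481 = 43.3%, the synthetic mix 1658/3144 = 52.7% → the synthetic mix
The synthetic mix wins overall and in every soil group — no reversal.

Yes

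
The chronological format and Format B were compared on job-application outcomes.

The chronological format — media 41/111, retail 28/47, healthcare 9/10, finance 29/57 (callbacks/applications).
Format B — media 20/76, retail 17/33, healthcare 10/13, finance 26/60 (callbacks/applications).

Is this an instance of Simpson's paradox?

No

Media: the chronological format 41/111 = 36.9%, Format B 20/76 = 26.3% → the chronological format
Retail: the chronological format 28/47 = 59.6%, Format B 17/33 = 51.5% → the chronological format
Healthcare: the chronological format 9/10 = 90.0%, Format B 10/13 = 76.9% → the chronological format
Finance: the chronological format 29/57 = 50.9%, Format B 26/60 = 43.3% → the chronological format
Overall: the chronological format 107/225 = 47.6%, Format B 73/182 = 40.1% → the chronological format
The chronological format wins overall and in every industry group — no reversal.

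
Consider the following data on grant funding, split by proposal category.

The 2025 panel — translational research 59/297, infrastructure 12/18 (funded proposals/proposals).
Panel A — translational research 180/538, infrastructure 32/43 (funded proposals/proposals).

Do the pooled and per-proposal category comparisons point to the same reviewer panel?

Yes

Translational research: the 2025 panel 59/297 = 19.9%, Panel A 180/538 = 33.5% → Panel A
Infrastructure: the 2025 panel 12/18 = 66.7%, Panel A 32/43 = 74.4% → Panel A
Overall: the 2025 panel 71/315 = 22.5%, Panel A 212/581 = 36.5% → Panel A
Panel A wins overall and in every proposal group — no reversal.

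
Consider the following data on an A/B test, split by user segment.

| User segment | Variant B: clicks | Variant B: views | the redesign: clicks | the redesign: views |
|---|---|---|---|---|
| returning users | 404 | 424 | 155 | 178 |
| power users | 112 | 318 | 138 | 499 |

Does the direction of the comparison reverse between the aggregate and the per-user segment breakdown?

No

Returning users: Variant B 404/424 = 95.3%, the redesign 155/178 = 87.1% → Variant B
Power users: Variant B 112/318 = 35.2%, the redesign 138/499 = 27.7% → Variant B
Overall: Variant B 516/742 = 69.5%, the redesign 293/677 = 43.3% → Variant B
Variant B wins overall and in every user group — no reversal.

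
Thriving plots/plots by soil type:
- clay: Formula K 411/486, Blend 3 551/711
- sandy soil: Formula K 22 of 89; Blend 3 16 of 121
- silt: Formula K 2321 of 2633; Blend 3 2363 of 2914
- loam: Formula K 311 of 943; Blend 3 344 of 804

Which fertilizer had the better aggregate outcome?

Clay: Formula K 411/486 = 84.6%, Blend 3 551/711 = 77.5% → Formula K
Sandy soil: Formula K 22/89 = 24.7%, Blend 3 16/121 = 13.2% → Formula K
Silt: Formula K 2321/2633 = 88.2%, Blend 3 2363/2914 = 81.1% → Formula K
Loam: Formula K 311/943 = 33.0%, Blend 3 344/804 = 42.8% → Blend 3
Overall: Formula K 3065/4151 = 73.8%, Blend 3 3274/4550 = 72.0% → Formula K
(Neither sweeps every soil group, but Formula K has the higher pooled rate.)

Formula K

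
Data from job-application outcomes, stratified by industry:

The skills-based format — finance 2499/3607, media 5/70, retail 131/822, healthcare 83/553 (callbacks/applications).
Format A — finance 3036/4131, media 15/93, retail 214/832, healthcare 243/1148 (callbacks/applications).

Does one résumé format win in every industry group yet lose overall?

No

Finance: the skills-based format 2499/3607 = 69.3%, Format A 3036/4131 = 73.5% → Format A
Media: the skills-based format 5/70 = 7.1%, Format A 15/93 = 16.1% → Format A
Retail: the skills-based format 131/822 = 15.9%, Format A 214/832 = 25.7% → Format A
Healthcare: the skills-based format 83/553 = 15.0%, Format A 243/1148 = 21.2% → Format A
Overall: the skills-based format 2718/5052 = 53.8%, Format A 3508/6204 = 56.5% → Format A
Format A wins overall and in every industry group — no reversal.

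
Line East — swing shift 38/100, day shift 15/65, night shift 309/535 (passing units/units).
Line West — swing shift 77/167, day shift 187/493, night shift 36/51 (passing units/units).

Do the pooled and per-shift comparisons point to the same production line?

Swing shift: Line East 38/100 = 38.0%, Line West 77/167 = 46.1% → Line West
Day shift: Line East 15/65 = 23.1%, Line West 187/493 = 37.9% → Line West
Night shift: Line East 309/535 = 57.8%, Line West 36/51 = 70.6% → Line West
Overall: Line East 362/700 = 51.7%, Line West 300/711 = 42.2% → Line East
Line West wins each shift group but Line East wins overall — the comparison reverses. Line West's units skew toward day shift, which has a lower base rate.

No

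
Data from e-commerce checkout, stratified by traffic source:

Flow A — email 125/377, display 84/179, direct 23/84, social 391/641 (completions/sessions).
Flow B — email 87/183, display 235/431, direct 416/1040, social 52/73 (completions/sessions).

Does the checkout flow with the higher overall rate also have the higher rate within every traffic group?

Email: Flow A 125/377 = 33.2%, Flow B 87/183 = 47.5% → Flow B
Display: Flow A 84/179 = 46.9%, Flow B 235/431 = 54.5% → Flow B
Direct: Flow A 23/84 = 27.4%, Flow B 416/1040 = 40.0% → Flow B
Social: Flow A 391/641 = 61.0%, Flow B 52/73 = 71.2% → Flow B
Overall: Flow A 623/1281 = 48.6%, Flow B 790/1727 = 45.7% → Flow A
Flow B wins each traffic group but Flow A wins overall — the comparison reverses. Flow B's sessions skew toward direct, which has a lower base rate.

No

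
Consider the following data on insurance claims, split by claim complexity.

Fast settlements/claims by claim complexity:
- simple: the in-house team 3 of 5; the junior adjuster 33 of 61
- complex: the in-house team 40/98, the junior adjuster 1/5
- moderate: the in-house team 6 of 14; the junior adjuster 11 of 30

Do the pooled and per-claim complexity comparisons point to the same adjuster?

Simple: the in-house team 3/5 = 60.0%, the junior adjuster 33/61 = 54.1% → the in-house team
Complex: the in-house team 40/98 = 40.8%, the junior adjuster 1/5 = 20.0% → the in-house team
Moderate: the in-house team 6/14 = 42.9%, the junior adjuster 11/30 = 36.7% → the in-house team
Overall: the in-house team 49/117 = 41.9%, the junior adjuster 45/96 = 46.9% → the junior adjuster
The in-house team wins each claim group but the junior adjuster wins overall — the comparison reverses. The in-house team's claims skew toward complex, which has a lower base rate.

No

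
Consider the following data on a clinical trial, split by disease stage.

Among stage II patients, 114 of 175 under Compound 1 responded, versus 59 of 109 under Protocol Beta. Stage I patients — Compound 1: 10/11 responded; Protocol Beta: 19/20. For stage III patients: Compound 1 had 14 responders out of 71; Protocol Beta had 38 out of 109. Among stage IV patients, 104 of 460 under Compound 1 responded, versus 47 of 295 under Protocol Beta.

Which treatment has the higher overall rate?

Compound 1

Stage II: Compound 1 114/175 = 65.1%, Protocol Beta 59/109 = 54.1% → Compound 1
Stage I: Compound 1 10/11 = 90.9%, Protocol Beta 19/20 = 95.0% → Protocol Beta
Stage III: Compound 1 14/71 = 19.7%, Protocol Beta 38/109 = 34.9% → Protocol Beta
Stage IV: Compound 1 104/460 = 22.6%, Protocol Beta 47/295 = 15.9% → Compound 1
Overall: Compound 1 242/717 = 33.8%, Protocol Beta 163/533 = 30.6% → Compound 1
(Neither sweeps every disease group, but Compound 1 has the higher pooled rate.)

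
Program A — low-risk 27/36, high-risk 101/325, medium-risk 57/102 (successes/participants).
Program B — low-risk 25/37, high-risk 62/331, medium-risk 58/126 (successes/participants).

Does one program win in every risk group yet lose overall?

No

Low-risk: Program A 27/36 = 75.0%, Program B 25/37 = 67.6% → Program A
High-risk: Program A 101/325 = 31.1%, Program B 62/331 = 18.7% → Program A
Medium-risk: Program A 57/102 = 55.9%, Program B 58/126 = 46.0% → Program A
Overall: Program A 185/463 = 40.0%, Program B 145/494 = 29.4% → Program A
Program A wins overall and in every risk group — no reversal.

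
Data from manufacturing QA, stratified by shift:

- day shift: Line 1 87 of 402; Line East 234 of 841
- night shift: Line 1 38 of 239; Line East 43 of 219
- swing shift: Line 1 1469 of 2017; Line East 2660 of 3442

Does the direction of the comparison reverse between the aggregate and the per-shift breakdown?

Day shift: Line 1 87/402 = 21.6%, Line East 234/841 = 27.8% → Line East
Night shift: Line 1 38/239 = 15.9%, Line East 43/219 = 19.6% → Line East
Swing shift: Line 1 1469/2017 = 72.8%, Line East 2660/3442 = 77.3% → Line East
Overall: Line 1 1594/2658 = 60.0%, Line East 2937/4502 = 65.2% → Line East
Line East wins overall and in every shift group — no reversal.

No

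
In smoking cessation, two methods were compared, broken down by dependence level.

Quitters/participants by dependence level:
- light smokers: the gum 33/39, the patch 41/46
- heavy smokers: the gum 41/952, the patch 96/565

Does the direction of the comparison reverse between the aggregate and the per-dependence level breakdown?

Light smokers: the gum 33/39 = 84.6%, the patch 41/46 = 89.1% → the patch
Heavy smokers: the gum 41/952 = 4.3%, the patch 96/565 = 17.0% → the patch
Overall: the gum 74/991 = 7.5%, the patch 137/611 = 22.4% → the patch
The patch wins overall and in every dependence group — no reversal.

No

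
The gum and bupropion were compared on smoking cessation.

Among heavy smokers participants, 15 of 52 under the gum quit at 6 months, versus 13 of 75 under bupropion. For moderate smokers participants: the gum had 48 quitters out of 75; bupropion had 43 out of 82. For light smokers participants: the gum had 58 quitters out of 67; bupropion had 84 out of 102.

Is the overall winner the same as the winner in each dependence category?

Heavy smokers: the gum 15/52 = 28.8%, bupropion 13/75 = 17.3% → the gum
Moderate smokers: the gum 48/75 = 64.0%, bupropion 43/82 = 52.4% → the gum
Light smokers: the gum 58/67 = 86.6%, bupropion 84/102 = 82.4% → the gum
Overall: the gum 121/194 = 62.4%, bupropion 140/259 = 54.1% → the gum
The gum wins overall and in every dependence group — no reversal.

Yes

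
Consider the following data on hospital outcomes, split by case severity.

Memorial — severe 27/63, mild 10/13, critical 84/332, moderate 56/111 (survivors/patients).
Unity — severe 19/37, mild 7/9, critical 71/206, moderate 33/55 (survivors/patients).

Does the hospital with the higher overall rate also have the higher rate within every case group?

Yes

Severe: Memorial 27/63 = 42.9%, Unity 19/37 = 51.4% → Unity
Mild: Memorial 10/13 = 76.9%, Unity 7/9 = 77.8% → Unity
Critical: Memorial 84/332 = 25.3%, Unity 71/206 = 34.5% → Unity
Moderate: Memorial 56/111 = 50.5%, Unity 33/55 = 60.0% → Unity
Overall: Memorial 177/519 = 34.1%, Unity 130/307 = 42.3% → Unity
Unity wins overall and in every case group — no reversal.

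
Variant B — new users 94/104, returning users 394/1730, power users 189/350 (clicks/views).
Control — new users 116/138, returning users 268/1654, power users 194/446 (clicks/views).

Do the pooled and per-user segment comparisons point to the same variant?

New users: Variant B 94/104 = 90.4%, Control 116/138 = 84.1% → Variant B
Returning users: Variant B 394/1730 = 22.8%, Control 268/1654 = 16.2% → Variant B
Power users: Variant B 189/350 = 54.0%, Control 194/446 = 43.5% → Variant B
Overall: Variant B 677/2184 = 31.0%, Control 578/2238 = 25.8% → Variant B
Variant B wins overall and in every user group — no reversal.

Yes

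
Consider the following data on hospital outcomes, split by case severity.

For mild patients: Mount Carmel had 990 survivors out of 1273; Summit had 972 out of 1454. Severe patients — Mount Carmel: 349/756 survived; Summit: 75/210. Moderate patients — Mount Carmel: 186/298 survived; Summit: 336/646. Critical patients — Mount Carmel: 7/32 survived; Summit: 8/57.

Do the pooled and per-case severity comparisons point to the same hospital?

Yes

Mild: Mount Carmel 990/1273 = 77.8%, Summit 972/1454 = 66.9% → Mount Carmel
Severe: Mount Carmel 349/756 = 46.2%, Summit 75/210 = 35.7% → Mount Carmel
Moderate: Mount Carmel 186/298 = 62.4%, Summit 336/646 = 52.0% → Mount Carmel
Critical: Mount Carmel 7/32 = 21.9%, Summit 8/57 = 14.0% → Mount Carmel
Overall: Mount Carmel 1532/2359 = 64.9%, Summit 1391/2367 = 58.8% → Mount Carmel
Mount Carmel wins overall and in every case group — no reversal.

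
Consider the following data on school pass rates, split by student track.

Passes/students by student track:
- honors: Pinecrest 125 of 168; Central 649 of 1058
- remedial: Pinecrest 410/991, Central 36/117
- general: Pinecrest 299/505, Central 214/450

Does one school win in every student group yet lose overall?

Yes

Honors: Pinecrest 125/168 = 74.4%, Central 649/1058 = 61.3% → Pinecrest
Remedial: Pinecrest 410/991 = 41.4%, Central 36/117 = 30.8% → Pinecrest
General: Pinecrest 299/505 = 59.2%, Central 214/450 = 47.6% → Pinecrest
Overall: Pinecrest 834/1664 = 50.1%, Central 899/1625 = 55.3% → Central
Pinecrest wins each student group but Central wins overall — the comparison reverses. Pinecrest's students skew toward remedial, which has a lower base rate.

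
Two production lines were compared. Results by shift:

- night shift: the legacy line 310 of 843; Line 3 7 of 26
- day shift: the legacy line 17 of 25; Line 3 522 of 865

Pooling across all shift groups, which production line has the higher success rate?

Line 3

Night shift: the legacy line 310/843 = 36.8%, Line 3 7/26 = 26.9% → the legacy line
Day shift: the legacy line 17/25 = 68.0%, Line 3 522/865 = 60.3% → the legacy line
Overall: the legacy line 327/868 = 37.7%, Line 3 529/891 = 59.4% → Line 3
(The legacy line wins every shift group but Line 3 wins overall — the legacy line's units skew toward the low-rate night shift group.)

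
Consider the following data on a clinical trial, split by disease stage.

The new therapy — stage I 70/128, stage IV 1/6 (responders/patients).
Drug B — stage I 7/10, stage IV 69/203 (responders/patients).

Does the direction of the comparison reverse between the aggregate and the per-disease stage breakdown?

Stage I: the new therapy 70/128 = 54.7%, Drug B 7/10 = 70.0% → Drug B
Stage IV: the new therapy 1/6 = 16.7%, Drug B 69/203 = 34.0% → Drug B
Overall: the new therapy 71/134 = 53.0%, Drug B 76/213 = 35.7% → the new therapy
Drug B wins each disease group but the new therapy wins overall — the comparison reverses. Drug B's patients skew toward stage IV, which has a lower base rate.

Yes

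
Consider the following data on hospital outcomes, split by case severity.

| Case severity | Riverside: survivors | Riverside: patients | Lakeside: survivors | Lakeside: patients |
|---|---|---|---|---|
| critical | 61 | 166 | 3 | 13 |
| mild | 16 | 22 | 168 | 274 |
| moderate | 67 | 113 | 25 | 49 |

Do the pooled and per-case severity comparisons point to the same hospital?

Critical: Riverside 61/166 = 36.7%, Lakeside 3/13 = 23.1% → Riverside
Mild: Riverside 16/22 = 72.7%, Lakeside 168/274 = 61.3% → Riverside
Moderate: Riverside 67/113 = 59.3%, Lakeside 25/49 = 51.0% → Riverside
Overall: Riverside 144/301 = 47.8%, Lakeside 196/336 = 58.3% → Lakeside
Riverside wins each case group but Lakeside wins overall — the comparison reverses. Riverside's patients skew toward critical, which has a lower base rate.

No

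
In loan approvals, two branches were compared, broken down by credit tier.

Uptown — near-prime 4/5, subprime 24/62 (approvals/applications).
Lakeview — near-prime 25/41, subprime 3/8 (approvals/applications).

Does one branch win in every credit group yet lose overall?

Yes

Near-prime: Uptown 4/5 = 80.0%, Lakeview 25/41 = 61.0% → Uptown
Subprime: Uptown 24/62 = 38.7%, Lakeview 3/8 = 37.5% → Uptown
Overall: Uptown 28/67 = 41.8%, Lakeview 28/49 = 57.1% → Lakeview
Uptown wins each credit group but Lakeview wins overall — the comparison reverses. Uptown's applications skew toward subprime, which has a lower base rate.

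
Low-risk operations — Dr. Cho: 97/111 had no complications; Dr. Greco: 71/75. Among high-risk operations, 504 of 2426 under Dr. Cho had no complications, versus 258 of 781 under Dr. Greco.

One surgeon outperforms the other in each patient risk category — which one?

Dr. Greco

Low-risk: Dr. Cho 97/111 = 87.4%, Dr. Greco 71/75 = 94.7% → Dr. Greco
High-risk: Dr. Cho 504/2426 = 20.8%, Dr. Greco 258/781 = 33.0% → Dr. Greco
Dr. Greco has the higher rate in both groups.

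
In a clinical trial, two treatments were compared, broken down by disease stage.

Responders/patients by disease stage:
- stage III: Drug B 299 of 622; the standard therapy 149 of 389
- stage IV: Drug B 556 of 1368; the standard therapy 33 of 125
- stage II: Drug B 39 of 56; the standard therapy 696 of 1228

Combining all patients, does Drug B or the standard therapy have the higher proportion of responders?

Stage III: Drug B 299/622 = 48.1%, the standard therapy 149/389 = 38.3% → Drug B
Stage IV: Drug B 556/1368 = 40.6%, the standard therapy 33/125 = 26.4% → Drug B
Stage II: Drug B 39/56 = 69.6%, the standard therapy 696/1228 = 56.7% → Drug B
Overall: Drug B 894/2046 = 43.7%, the standard therapy 878/1742 = 50.4% → the standard therapy
(Drug B wins every disease group but the standard therapy wins overall — Drug B's patients skew toward the low-rate stage IV group.)

the standard therapy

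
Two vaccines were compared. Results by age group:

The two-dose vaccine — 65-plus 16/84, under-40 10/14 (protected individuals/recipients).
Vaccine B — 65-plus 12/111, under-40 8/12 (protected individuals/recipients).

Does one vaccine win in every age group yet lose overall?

65-plus: the two-dose vaccine 16/84 = 19.0%, Vaccine B 12/111 = 10.8% → the two-dose vaccine
Under-40: the two-dose vaccine 10/14 = 71.4%, Vaccine B 8/12 = 66.7% → the two-dose vaccine
Overall: the two-dose vaccine 26/98 = 26.5%, Vaccine B 20/123 = 16.3% → the two-dose vaccine
The two-dose vaccine wins overall and in every age group — no reversal.

No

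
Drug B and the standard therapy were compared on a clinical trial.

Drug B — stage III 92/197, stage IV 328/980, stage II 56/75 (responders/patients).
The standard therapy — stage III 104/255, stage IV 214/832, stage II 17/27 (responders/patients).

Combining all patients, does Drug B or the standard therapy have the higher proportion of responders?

Stage III: Drug B 92/197 = 46.7%, the standard therapy 104/255 = 40.8% → Drug B
Stage IV: Drug B 328/980 = 33.5%, the standard therapy 214/832 = 25.7% → Drug B
Stage II: Drug B 56/75 = 74.7%, the standard therapy 17/27 = 63.0% → Drug B
Overall: Drug B 476/1252 = 38.0%, the standard therapy 335/1114 = 30.1% → Drug B

Drug B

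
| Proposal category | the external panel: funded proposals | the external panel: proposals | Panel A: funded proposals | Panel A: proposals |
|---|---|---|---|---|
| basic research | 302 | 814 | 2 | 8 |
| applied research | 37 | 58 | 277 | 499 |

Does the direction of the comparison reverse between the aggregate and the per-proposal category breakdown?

Basic research: the external panel 302/814 = 37.1%, Panel A 2/8 = 25.0% → the external panel
Applied research: the external panel 37/58 = 63.8%, Panel A 277/499 = 55.5% → the external panel
Overall: the external panel 339/872 = 38.9%, Panel A 279/507 = 55.0% → Panel A
The external panel wins each proposal group but Panel A wins overall — the comparison reverses. The external panel's proposals skew toward basic research, which has a lower base rate.

Yes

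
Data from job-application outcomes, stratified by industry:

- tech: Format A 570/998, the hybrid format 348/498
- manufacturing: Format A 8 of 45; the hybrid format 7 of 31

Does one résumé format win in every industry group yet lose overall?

Tech: Format A 570/998 = 57.1%, the hybrid format 348/498 = 69.9% → the hybrid format
Manufacturing: Format A 8/45 = 17.8%, the hybrid format 7/31 = 22.6% → the hybrid format
Overall: Format A 578/1043 = 55.4%, the hybrid format 355/529 = 67.1% → the hybrid format
The hybrid format wins overall and in every industry group — no reversal.

No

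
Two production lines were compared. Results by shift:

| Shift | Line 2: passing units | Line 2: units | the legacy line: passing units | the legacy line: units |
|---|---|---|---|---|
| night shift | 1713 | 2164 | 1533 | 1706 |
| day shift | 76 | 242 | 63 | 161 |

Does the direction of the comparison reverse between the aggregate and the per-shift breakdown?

No

Night shift: Line 2 1713/2164 = 79.2%, the legacy line 1533/1706 = 89.9% → the legacy line
Day shift: Line 2 76/242 = 31.4%, the legacy line 63/161 = 39.1% → the legacy line
Overall: Line 2 1789/2406 = 74.4%, the legacy line 1596/1867 = 85.5% → the legacy line
The legacy line wins overall and in every shift group — no reversal.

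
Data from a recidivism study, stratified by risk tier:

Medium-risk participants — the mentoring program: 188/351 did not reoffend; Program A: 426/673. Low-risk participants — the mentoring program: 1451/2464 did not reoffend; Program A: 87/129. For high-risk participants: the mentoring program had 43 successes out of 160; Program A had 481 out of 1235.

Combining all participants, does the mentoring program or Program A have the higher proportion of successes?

the mentoring program

Medium-risk: the mentoring program 188/351 = 53.6%, Program A 426/673 = 63.3% → Program A
Low-risk: the mentoring program 1451/2464 = 58.9%, Program A 87/129 = 67.4% → Program A
High-risk: the mentoring program 43/160 = 26.9%, Program A 481/1235 = 38.9% → Program A
Overall: the mentoring program 1682/2975 = 56.5%, Program A 994/2037 = 48.8% → the mentoring program
(Program A wins every risk group but the mentoring program wins overall — Program A's participants skew toward the low-rate high-risk group.)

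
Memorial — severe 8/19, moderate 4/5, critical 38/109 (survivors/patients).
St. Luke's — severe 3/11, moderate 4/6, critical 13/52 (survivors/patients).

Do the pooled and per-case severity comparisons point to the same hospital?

Severe: Memorial 8/19 = 42.1%, St. Luke's 3/11 = 27.3% → Memorial
Moderate: Memorial 4/5 = 80.0%, St. Luke's 4/6 = 66.7% → Memorial
Critical: Memorial 38/109 = 34.9%, St. Luke's 13/52 = 25.0% → Memorial
Overall: Memorial 50/133 = 37.6%, St. Luke's 20/69 = 29.0% → Memorial
Memorial wins overall and in every case group — no reversal.

Yes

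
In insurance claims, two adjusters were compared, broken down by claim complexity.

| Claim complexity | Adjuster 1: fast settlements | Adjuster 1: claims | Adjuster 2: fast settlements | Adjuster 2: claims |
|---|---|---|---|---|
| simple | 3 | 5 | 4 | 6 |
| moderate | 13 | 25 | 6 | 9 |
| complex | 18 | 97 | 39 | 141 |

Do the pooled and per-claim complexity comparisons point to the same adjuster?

Simple: Adjuster 1 3/5 = 60.0%, Adjuster 2 4/6 = 66.7% → Adjuster 2
Moderate: Adjuster 1 13/25 = 52.0%, Adjuster 2 6/9 = 66.7% → Adjuster 2
Complex: Adjuster 1 18/97 = 18.6%, Adjuster 2 39/141 = 27.7% → Adjuster 2
Overall: Adjuster 1 34/127 = 26.8%, Adjuster 2 49/156 = 31.4% → Adjuster 2
Adjuster 2 wins overall and in every claim group — no reversal.

Yes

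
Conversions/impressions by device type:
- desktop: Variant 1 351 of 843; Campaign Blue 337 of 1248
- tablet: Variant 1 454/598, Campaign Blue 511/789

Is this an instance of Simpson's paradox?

No

Desktop: Variant 1 351/843 = 41.6%, Campaign Blue 337/1248 = 27.0% → Variant 1
Tablet: Variant 1 454/598 = 75.9%, Campaign Blue 511/789 = 64.8% → Variant 1
Overall: Variant 1 805/1441 = 55.9%, Campaign Blue 848/2037 = 41.6% → Variant 1
Variant 1 wins overall and in every device group — no reversal.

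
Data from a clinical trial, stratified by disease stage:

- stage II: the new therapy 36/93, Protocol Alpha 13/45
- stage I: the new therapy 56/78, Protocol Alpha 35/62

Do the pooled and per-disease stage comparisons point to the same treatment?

Yes

Stage II: the new therapy 36/93 = 38.7%, Protocol Alpha 13/45 = 28.9% → the new therapy
Stage I: the new therapy 56/78 = 71.8%, Protocol Alpha 35/62 = 56.5% → the new therapy
Overall: the new therapy 92/171 = 53.8%, Protocol Alpha 48/107 = 44.9% → the new therapy
The new therapy wins overall and in every disease group — no reversal.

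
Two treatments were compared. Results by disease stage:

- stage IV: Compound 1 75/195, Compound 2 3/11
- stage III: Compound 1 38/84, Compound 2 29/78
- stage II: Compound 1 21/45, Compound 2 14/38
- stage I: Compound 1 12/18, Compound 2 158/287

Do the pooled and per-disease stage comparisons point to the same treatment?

No

Stage IV: Compound 1 75/195 = 38.5%, Compound 2 3/11 = 27.3% → Compound 1
Stage III: Compound 1 38/84 = 45.2%, Compound 2 29/78 = 37.2% → Compound 1
Stage II: Compound 1 21/45 = 46.7%, Compound 2 14/38 = 36.8% → Compound 1
Stage I: Compound 1 12/18 = 66.7%, Compound 2 158/287 = 55.1% → Compound 1
Overall: Compound 1 146/342 = 42.7%, Compound 2 204/414 = 49.3% → Compound 2
Compound 1 wins each disease group but Compound 2 wins overall — the comparison reverses. Compound 1's patients skew toward stage IV, which has a lower base rate.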